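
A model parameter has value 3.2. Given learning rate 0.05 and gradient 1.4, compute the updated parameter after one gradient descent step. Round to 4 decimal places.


w_new = w_old - lr * gradient
= 3.2 - 0.05 * 1.4
= 3.2 - (0.07)
= 3.1300

3.1300


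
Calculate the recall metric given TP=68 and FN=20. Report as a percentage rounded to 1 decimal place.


Recall = TP / (TP + FN) * 100
= 68 / (68 + 20)
= 68 / 88
= 0.7727
= 77.3%

77.3


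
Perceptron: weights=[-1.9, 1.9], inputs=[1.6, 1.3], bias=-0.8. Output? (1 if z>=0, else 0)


z = w . x + b
= -1.9*1.6 + 1.9*1.3 + -0.8
= -3.04 + 2.47 + -0.8
= -0.57 + -0.8
= -1.37
Since z = -1.37 < 0, output = 0

0


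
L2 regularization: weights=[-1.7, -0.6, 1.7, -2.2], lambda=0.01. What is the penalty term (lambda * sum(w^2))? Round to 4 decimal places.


Squaring each weight:
(-1.7)^2 = 2.89
(-0.6)^2 = 0.36
1.7^2 = 2.89
(-2.2)^2 = 4.84
Sum of squares = 10.98
Penalty = 0.01 * 10.98 = 0.1098

0.1098


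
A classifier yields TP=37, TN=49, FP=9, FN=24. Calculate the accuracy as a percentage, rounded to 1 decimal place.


Accuracy = (TP + TN) / (TP + TN + FP + FN) * 100
= (37 + 49) / (37 + 49 + 9 + 24)
= 86 / 119
= 0.7227
= 72.3%

72.3


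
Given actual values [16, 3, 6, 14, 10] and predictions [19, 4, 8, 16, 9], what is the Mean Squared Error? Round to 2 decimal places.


Differences: [-3, -1, -2, -2, 1]
Squared errors: [9, 1, 4, 4, 1]
Sum of squared errors = 19
MSE = 19 / 5 = 3.80

3.80


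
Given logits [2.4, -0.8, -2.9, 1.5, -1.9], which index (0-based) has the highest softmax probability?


Softmax is a monotonic transformation, so it preserves the argmax.
We need to find the index of the maximum logit.
Index 0: 2.4
Index 1: -0.8
Index 2: -2.9
Index 3: 1.5
Index 4: -1.9
Maximum logit = 2.4 at index 0

0


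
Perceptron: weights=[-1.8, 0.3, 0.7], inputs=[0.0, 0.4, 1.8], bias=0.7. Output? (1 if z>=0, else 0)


z = w . x + b
= -1.8*0.0 + 0.3*0.4 + 0.7*1.8 + 0.7
= -0.0 + 0.12 + 1.26 + 0.7
= 1.38 + 0.7
= 2.08
Since z = 2.08 >= 0, output = 1

1


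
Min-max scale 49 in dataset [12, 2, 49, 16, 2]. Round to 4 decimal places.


Min = 2, Max = 49
Range = 49 - 2 = 47
Scaled = (x - min) / (max - min)
= (49 - 2) / 47
= 47 / 47
= 1.0000

1.0000


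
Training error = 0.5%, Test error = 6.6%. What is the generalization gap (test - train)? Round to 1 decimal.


Generalization gap = test_error - train_error
= 6.6 - 0.5
= 6.1%
A moderate gap.

6.1


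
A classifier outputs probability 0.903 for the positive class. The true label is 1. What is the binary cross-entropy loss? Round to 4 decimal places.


For y=1: Loss = -log(p)
= -log(0.903)
= -(-0.102)
= 0.1020

0.1020


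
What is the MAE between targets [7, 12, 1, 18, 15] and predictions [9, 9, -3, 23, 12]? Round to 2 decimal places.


Absolute errors: [2, 3, 4, 5, 3]
Sum of absolute errors = 17
MAE = 17 / 5 = 3.40

3.40


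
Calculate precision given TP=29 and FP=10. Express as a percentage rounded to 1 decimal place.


Precision = TP / (TP + FP) * 100
= 29 / (29 + 10)
= 29 / 39
= 0.7436
= 74.4%

74.4


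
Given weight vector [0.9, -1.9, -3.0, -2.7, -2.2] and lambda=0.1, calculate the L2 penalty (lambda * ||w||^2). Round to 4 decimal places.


Squaring each weight:
0.9^2 = 0.81
(-1.9)^2 = 3.61
(-3.0)^2 = 9.0
(-2.7)^2 = 7.29
(-2.2)^2 = 4.84
Sum of squares = 25.55
Penalty = 0.1 * 25.55 = 2.5550

2.5550


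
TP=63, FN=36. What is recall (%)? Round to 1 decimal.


Recall = TP / (TP + FN) * 100
= 63 / (63 + 36)
= 63 / 99
= 0.6364
= 63.6%

63.6


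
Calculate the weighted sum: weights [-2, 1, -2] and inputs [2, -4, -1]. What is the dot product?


Element-wise products:
-2 * 2 = -4
1 * -4 = -4
-2 * -1 = 2
Sum = -4 + -4 + 2
= -6

-6


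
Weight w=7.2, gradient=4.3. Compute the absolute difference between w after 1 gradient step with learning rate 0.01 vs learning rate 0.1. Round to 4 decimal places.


With lr=0.01: w_new = 7.2 - 0.01 * 4.3 = 7.157
With lr=0.1: w_new = 7.2 - 0.1 * 4.3 = 6.77
Absolute difference = |7.157 - 6.77|
= 0.3870

0.3870


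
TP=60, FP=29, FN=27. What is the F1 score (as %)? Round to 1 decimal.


Precision = TP / (TP + FP) = 60 / 89 = 0.6742
Recall = TP / (TP + FN) = 60 / 87 = 0.6897
F1 = 2 * P * R / (P + R)
= 2 * 0.6742 * 0.6897 / (0.6742 + 0.6897)
= 0.9299 / 1.3638
= 0.6818
As percentage: 68.2%

68.2


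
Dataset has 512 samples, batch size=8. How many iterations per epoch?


Iterations per epoch = dataset_size / batch_size
= 512 / 8
= 64

64


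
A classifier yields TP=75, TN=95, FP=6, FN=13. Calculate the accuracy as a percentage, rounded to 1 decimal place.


Accuracy = (TP + TN) / (TP + TN + FP + FN) * 100
= (75 + 95) / (75 + 95 + 6 + 13)
= 170 / 189
= 0.8995
= 89.9%

89.9


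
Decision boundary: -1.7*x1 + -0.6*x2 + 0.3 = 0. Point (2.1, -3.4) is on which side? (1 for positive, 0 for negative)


Compute -1.7 * 2.1 + -0.6 * -3.4 + 0.3
= -3.57 + 2.04 + 0.3
= -1.23
Since -1.23 < 0, the point is on the negative side.

0


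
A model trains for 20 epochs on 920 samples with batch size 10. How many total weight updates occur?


Iterations per epoch = 920 / 10 = 92
Total updates = iterations_per_epoch * epochs
= 92 * 20
= 1840

1840


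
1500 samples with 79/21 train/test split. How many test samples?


Train samples = 1500 * 79% = 1185
Test samples = 1500 - 1185
= 315

315


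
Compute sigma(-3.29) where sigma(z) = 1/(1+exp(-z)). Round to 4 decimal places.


sigmoid(z) = 1 / (1 + exp(-z))
exp(-(-3.29)) = exp(3.29) = 26.8429
1 + 26.8429 = 27.8429
1 / 27.8429 = 0.0359

0.0359


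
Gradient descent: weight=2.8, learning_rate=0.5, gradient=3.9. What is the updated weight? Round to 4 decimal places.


w_new = w_old - lr * gradient
= 2.8 - 0.5 * 3.9
= 2.8 - (1.95)
= 0.8500

0.8500


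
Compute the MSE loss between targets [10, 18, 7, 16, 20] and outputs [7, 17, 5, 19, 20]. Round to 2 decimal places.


Differences: [3, 1, 2, -3, 0]
Squared errors: [9, 1, 4, 9, 0]
Sum of squared errors = 23
MSE = 23 / 5 = 4.60

4.60


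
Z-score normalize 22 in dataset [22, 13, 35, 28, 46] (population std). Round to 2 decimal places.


Mean = (22 + 13 + 35 + 28 + 46) / 5 = 28.8
Variance = sum((x_i - mean)^2) / n = 126.16
Std = sqrt(126.16) = 11.2321
Z = (x - mean) / std
= (22 - 28.8) / 11.2321
= -6.8 / 11.2321
= -0.61

-0.61


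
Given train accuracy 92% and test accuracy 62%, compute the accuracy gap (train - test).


Gap = train_accuracy - test_accuracy
= 92 - 62
= 30%
This large gap strongly indicates overfitting.

30


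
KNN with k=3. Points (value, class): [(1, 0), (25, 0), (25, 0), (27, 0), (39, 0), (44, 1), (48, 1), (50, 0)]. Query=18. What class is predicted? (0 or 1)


Distances from query 18:
Point 25 (class 0): distance = 7
Point 25 (class 0): distance = 7
Point 27 (class 0): distance = 9
K=3 nearest neighbors: classes = [0, 0, 0]
Votes for class 1: 0 / 3
Majority vote => class 0

0


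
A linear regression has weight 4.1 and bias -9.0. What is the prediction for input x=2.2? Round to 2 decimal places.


y = 4.1 * 2.2 + (-9.0)
= 9.02 + (-9.0)
= 0.02

0.02


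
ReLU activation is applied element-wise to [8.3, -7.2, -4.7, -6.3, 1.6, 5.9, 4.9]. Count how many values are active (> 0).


ReLU(x) = max(0, x) for each element:
ReLU(8.3) = 8.3
ReLU(-7.2) = 0
ReLU(-4.7) = 0
ReLU(-6.3) = 0
ReLU(1.6) = 1.6
ReLU(5.9) = 5.9
ReLU(4.9) = 4.9
Active neurons (>0): 4

4


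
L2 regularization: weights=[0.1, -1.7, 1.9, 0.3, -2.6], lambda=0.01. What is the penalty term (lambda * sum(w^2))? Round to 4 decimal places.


Squaring each weight:
0.1^2 = 0.01
(-1.7)^2 = 2.89
1.9^2 = 3.61
0.3^2 = 0.09
(-2.6)^2 = 6.76
Sum of squares = 13.36
Penalty = 0.01 * 13.36 = 0.1336

0.1336


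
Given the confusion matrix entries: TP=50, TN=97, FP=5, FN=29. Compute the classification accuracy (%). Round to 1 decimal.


Accuracy = (TP + TN) / (TP + TN + FP + FN) * 100
= (50 + 97) / (50 + 97 + 5 + 29)
= 147 / 181
= 0.8122
= 81.2%

81.2


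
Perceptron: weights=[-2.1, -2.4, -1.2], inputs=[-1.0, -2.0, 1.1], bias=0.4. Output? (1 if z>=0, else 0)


z = w . x + b
= -2.1*-1.0 + -2.4*-2.0 + -1.2*1.1 + 0.4
= 2.1 + 4.8 + -1.32 + 0.4
= 5.58 + 0.4
= 5.98
Since z = 5.98 >= 0, output = 1

1


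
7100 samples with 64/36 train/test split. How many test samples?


Train samples = 7100 * 64% = 4544
Test samples = 7100 - 4544
= 2556

2556


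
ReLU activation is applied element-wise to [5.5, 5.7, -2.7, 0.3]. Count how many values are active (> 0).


ReLU(x) = max(0, x) for each element:
ReLU(5.5) = 5.5
ReLU(5.7) = 5.7
ReLU(-2.7) = 0
ReLU(0.3) = 0.3
Active neurons (>0): 3

3


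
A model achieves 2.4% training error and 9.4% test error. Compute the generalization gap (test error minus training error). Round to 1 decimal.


Generalization gap = test_error - train_error
= 9.4 - 2.4
= 7.0%
A moderate gap.

7.0


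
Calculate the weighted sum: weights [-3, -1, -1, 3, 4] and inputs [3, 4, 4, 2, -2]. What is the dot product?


Element-wise products:
-3 * 3 = -9
-1 * 4 = -4
-1 * 4 = -4
3 * 2 = 6
4 * -2 = -8
Sum = -9 + -4 + -4 + 6 + -8
= -19

-19


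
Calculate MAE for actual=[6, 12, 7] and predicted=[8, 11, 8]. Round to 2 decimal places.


Absolute errors: [2, 1, 1]
Sum of absolute errors = 4
MAE = 4 / 3 = 1.33

1.33


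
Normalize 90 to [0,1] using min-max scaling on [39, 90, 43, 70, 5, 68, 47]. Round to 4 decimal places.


Min = 5, Max = 90
Range = 90 - 5 = 85
Scaled = (x - min) / (max - min)
= (90 - 5) / 85
= 85 / 85
= 1.0000

1.0000


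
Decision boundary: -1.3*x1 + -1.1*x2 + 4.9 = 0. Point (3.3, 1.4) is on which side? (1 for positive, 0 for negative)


Compute -1.3 * 3.3 + -1.1 * 1.4 + 4.9
= -4.29 + -1.54 + 4.9
= -0.93
Since -0.93 < 0, the point is on the negative side.

0


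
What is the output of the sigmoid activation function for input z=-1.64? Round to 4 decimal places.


sigmoid(z) = 1 / (1 + exp(-z))
exp(-(-1.64)) = exp(1.64) = 5.1552
1 + 5.1552 = 6.1552
1 / 6.1552 = 0.1625

0.1625


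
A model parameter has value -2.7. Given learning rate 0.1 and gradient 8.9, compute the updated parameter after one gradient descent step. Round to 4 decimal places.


w_new = w_old - lr * gradient
= -2.7 - 0.1 * 8.9
= -2.7 - (0.89)
= -3.5900

-3.5900


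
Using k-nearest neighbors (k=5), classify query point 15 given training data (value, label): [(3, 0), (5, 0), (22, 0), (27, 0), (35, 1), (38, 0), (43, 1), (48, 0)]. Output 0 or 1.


Distances from query 15:
Point 22 (class 0): distance = 7
Point 5 (class 0): distance = 10
Point 3 (class 0): distance = 12
Point 27 (class 0): distance = 12
Point 35 (class 1): distance = 20
K=5 nearest neighbors: classes = [0, 0, 0, 0, 1]
Votes for class 1: 1 / 5
Majority vote => class 0

0


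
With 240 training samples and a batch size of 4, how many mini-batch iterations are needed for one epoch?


Iterations per epoch = dataset_size / batch_size
= 240 / 4
= 60

60


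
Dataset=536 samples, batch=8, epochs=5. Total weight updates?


Iterations per epoch = 536 / 8 = 67
Total updates = iterations_per_epoch * epochs
= 67 * 5
= 335

335


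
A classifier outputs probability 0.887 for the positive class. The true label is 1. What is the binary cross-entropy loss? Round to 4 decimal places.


For y=1: Loss = -log(p)
= -log(0.887)
= -(-0.1199)
= 0.1199

0.1199


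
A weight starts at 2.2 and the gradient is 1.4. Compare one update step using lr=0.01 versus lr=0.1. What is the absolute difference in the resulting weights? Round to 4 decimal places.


With lr=0.01: w_new = 2.2 - 0.01 * 1.4 = 2.186
With lr=0.1: w_new = 2.2 - 0.1 * 1.4 = 2.06
Absolute difference = |2.186 - 2.06|
= 0.1260

0.1260


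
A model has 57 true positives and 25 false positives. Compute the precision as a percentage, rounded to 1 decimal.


Precision = TP / (TP + FP) * 100
= 57 / (57 + 25)
= 57 / 82
= 0.6951
= 69.5%

69.5


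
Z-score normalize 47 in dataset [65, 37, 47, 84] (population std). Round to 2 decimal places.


Mean = (65 + 37 + 47 + 84) / 4 = 58.25
Variance = sum((x_i - mean)^2) / n = 321.6875
Std = sqrt(321.6875) = 17.9356
Z = (x - mean) / std
= (47 - 58.25) / 17.9356
= -11.25 / 17.9356
= -0.63

-0.63


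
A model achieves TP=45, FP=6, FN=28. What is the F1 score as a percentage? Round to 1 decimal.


Precision = TP / (TP + FP) = 45 / 51 = 0.8824
Recall = TP / (TP + FN) = 45 / 73 = 0.6164
F1 = 2 * P * R / (P + R)
= 2 * 0.8824 * 0.6164 / (0.8824 + 0.6164)
= 1.0878 / 1.4988
= 0.7258
As percentage: 72.6%

72.6


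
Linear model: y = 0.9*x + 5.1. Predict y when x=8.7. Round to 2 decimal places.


y = 0.9 * 8.7 + (5.1)
= 7.83 + (5.1)
= 12.93

12.93


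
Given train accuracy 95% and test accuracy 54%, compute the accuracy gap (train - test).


Gap = train_accuracy - test_accuracy
= 95 - 54
= 41%
This large gap strongly indicates overfitting.

41


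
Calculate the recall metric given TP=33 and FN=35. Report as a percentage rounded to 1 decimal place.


Recall = TP / (TP + FN) * 100
= 33 / (33 + 35)
= 33 / 68
= 0.4853
= 48.5%

48.5


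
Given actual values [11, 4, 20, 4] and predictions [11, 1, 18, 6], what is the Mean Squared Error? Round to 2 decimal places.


Differences: [0, 3, 2, -2]
Squared errors: [0, 9, 4, 4]
Sum of squared errors = 17
MSE = 17 / 4 = 4.25

4.25


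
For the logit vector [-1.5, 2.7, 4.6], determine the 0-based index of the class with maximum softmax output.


Softmax is a monotonic transformation, so it preserves the argmax.
We need to find the index of the maximum logit.
Index 0: -1.5
Index 1: 2.7
Index 2: 4.6
Maximum logit = 4.6 at index 2

2


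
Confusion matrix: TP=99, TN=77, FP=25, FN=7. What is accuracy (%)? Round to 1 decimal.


Accuracy = (TP + TN) / (TP + TN + FP + FN) * 100
= (99 + 77) / (99 + 77 + 25 + 7)
= 176 / 208
= 0.8462
= 84.6%

84.6


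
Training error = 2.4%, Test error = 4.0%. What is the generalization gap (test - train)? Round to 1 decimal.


Generalization gap = test_error - train_error
= 4.0 - 2.4
= 1.6%
A small gap suggests good generalization.

1.6


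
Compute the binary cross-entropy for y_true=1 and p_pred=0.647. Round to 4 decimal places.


For y=1: Loss = -log(p)
= -log(0.647)
= -(-0.4354)
= 0.4354

0.4354


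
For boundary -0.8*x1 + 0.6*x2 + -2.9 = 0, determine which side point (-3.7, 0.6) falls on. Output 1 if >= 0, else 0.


Compute -0.8 * -3.7 + 0.6 * 0.6 + -2.9
= 2.96 + 0.36 + -2.9
= 0.42
Since 0.42 >= 0, the point is on the positive side.

1


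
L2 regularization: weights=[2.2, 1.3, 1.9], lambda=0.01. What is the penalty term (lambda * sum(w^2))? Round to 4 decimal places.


Squaring each weight:
2.2^2 = 4.84
1.3^2 = 1.69
1.9^2 = 3.61
Sum of squares = 10.14
Penalty = 0.01 * 10.14 = 0.1014

0.1014


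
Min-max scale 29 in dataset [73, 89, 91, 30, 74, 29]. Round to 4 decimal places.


Min = 29, Max = 91
Range = 91 - 29 = 62
Scaled = (x - min) / (max - min)
= (29 - 29) / 62
= 0 / 62
= 0.0000

0.0000


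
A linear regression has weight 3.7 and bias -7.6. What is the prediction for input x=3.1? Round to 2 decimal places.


y = 3.7 * 3.1 + (-7.6)
= 11.47 + (-7.6)
= 3.87

3.87


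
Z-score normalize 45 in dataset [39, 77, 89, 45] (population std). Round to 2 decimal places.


Mean = (39 + 77 + 89 + 45) / 4 = 62.5
Variance = sum((x_i - mean)^2) / n = 442.75
Std = sqrt(442.75) = 21.0416
Z = (x - mean) / std
= (45 - 62.5) / 21.0416
= -17.5 / 21.0416
= -0.83

-0.83


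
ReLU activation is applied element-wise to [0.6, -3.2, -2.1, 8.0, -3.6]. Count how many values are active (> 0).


ReLU(x) = max(0, x) for each element:
ReLU(0.6) = 0.6
ReLU(-3.2) = 0
ReLU(-2.1) = 0
ReLU(8.0) = 8.0
ReLU(-3.6) = 0
Active neurons (>0): 2

2


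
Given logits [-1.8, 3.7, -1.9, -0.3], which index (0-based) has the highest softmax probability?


Softmax is a monotonic transformation, so it preserves the argmax.
We need to find the index of the maximum logit.
Index 0: -1.8
Index 1: 3.7
Index 2: -1.9
Index 3: -0.3
Maximum logit = 3.7 at index 1

1


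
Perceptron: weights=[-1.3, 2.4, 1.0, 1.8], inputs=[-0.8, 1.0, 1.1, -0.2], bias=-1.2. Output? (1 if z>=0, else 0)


z = w . x + b
= -1.3*-0.8 + 2.4*1.0 + 1.0*1.1 + 1.8*-0.2 + -1.2
= 1.04 + 2.4 + 1.1 + -0.36 + -1.2
= 4.18 + -1.2
= 2.98
Since z = 2.98 >= 0, output = 1

1


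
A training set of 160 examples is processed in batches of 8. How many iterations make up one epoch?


Iterations per epoch = dataset_size / batch_size
= 160 / 8
= 20

20


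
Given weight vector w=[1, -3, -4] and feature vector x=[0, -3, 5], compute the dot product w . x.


Element-wise products:
1 * 0 = 0
-3 * -3 = 9
-4 * 5 = -20
Sum = 0 + 9 + -20
= -11

-11


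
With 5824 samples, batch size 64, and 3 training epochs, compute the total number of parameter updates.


Iterations per epoch = 5824 / 64 = 91
Total updates = iterations_per_epoch * epochs
= 91 * 3
= 273

273


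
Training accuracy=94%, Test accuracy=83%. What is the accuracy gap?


Gap = train_accuracy - test_accuracy
= 94 - 83
= 11%
This gap suggests the model is overfitting.

11


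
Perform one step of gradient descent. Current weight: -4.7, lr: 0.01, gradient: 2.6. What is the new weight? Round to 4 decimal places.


w_new = w_old - lr * gradient
= -4.7 - 0.01 * 2.6
= -4.7 - (0.026)
= -4.7260

-4.7260


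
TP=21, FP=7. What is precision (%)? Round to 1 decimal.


Precision = TP / (TP + FP) * 100
= 21 / (21 + 7)
= 21 / 28
= 0.75
= 75.0%

75.0


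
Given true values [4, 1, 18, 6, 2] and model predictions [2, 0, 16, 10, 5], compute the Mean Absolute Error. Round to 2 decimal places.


Absolute errors: [2, 1, 2, 4, 3]
Sum of absolute errors = 12
MAE = 12 / 5 = 2.40

2.40


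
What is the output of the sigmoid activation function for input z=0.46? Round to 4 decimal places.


sigmoid(z) = 1 / (1 + exp(-z))
exp(-(0.46)) = exp(-0.46) = 0.6313
1 + 0.6313 = 1.6313
1 / 1.6313 = 0.6130

0.6130


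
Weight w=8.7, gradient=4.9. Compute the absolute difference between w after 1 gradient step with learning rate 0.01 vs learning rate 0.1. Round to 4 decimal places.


With lr=0.01: w_new = 8.7 - 0.01 * 4.9 = 8.651
With lr=0.1: w_new = 8.7 - 0.1 * 4.9 = 8.21
Absolute difference = |8.651 - 8.21|
= 0.4410

0.4410


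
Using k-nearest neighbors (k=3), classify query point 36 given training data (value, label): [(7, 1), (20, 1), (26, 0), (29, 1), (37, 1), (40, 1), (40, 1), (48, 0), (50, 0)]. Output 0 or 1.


Distances from query 36:
Point 37 (class 1): distance = 1
Point 40 (class 1): distance = 4
Point 40 (class 1): distance = 4
K=3 nearest neighbors: classes = [1, 1, 1]
Votes for class 1: 3 / 3
Majority vote => class 1

1


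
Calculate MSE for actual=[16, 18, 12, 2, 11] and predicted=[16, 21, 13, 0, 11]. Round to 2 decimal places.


Differences: [0, -3, -1, 2, 0]
Squared errors: [0, 9, 1, 4, 0]
Sum of squared errors = 14
MSE = 14 / 5 = 2.80

2.80


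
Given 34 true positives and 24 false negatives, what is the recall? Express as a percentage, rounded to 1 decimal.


Recall = TP / (TP + FN) * 100
= 34 / (34 + 24)
= 34 / 58
= 0.5862
= 58.6%

58.6


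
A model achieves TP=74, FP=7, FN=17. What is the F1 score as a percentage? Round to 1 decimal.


Precision = TP / (TP + FP) = 74 / 81 = 0.9136
Recall = TP / (TP + FN) = 74 / 91 = 0.8132
F1 = 2 * P * R / (P + R)
= 2 * 0.9136 * 0.8132 / (0.9136 + 0.8132)
= 1.4858 / 1.7268
= 0.8605
As percentage: 86.0%

86.0


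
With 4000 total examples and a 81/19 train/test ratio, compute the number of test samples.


Train samples = 4000 * 81% = 3240
Test samples = 4000 - 3240
= 760

760


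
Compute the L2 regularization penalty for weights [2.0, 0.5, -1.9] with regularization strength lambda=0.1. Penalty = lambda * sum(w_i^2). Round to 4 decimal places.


Squaring each weight:
2.0^2 = 4.0
0.5^2 = 0.25
(-1.9)^2 = 3.61
Sum of squares = 7.86
Penalty = 0.1 * 7.86 = 0.7860

0.7860


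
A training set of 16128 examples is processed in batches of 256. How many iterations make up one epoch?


Iterations per epoch = dataset_size / batch_size
= 16128 / 256
= 63

63


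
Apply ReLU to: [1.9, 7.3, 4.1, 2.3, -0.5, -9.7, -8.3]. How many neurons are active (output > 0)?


ReLU(x) = max(0, x) for each element:
ReLU(1.9) = 1.9
ReLU(7.3) = 7.3
ReLU(4.1) = 4.1
ReLU(2.3) = 2.3
ReLU(-0.5) = 0
ReLU(-9.7) = 0
ReLU(-8.3) = 0
Active neurons (>0): 4

4


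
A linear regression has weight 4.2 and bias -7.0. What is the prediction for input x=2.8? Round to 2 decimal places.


y = 4.2 * 2.8 + (-7.0)
= 11.76 + (-7.0)
= 4.76

4.76


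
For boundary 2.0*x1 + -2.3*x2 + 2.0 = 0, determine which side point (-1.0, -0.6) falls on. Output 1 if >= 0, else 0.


Compute 2.0 * -1.0 + -2.3 * -0.6 + 2.0
= -2.0 + 1.38 + 2.0
= 1.38
Since 1.38 >= 0, the point is on the positive side.

1


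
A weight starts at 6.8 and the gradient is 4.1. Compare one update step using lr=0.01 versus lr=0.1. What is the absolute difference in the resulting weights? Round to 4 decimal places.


With lr=0.01: w_new = 6.8 - 0.01 * 4.1 = 6.759
With lr=0.1: w_new = 6.8 - 0.1 * 4.1 = 6.39
Absolute difference = |6.759 - 6.39|
= 0.3690

0.3690


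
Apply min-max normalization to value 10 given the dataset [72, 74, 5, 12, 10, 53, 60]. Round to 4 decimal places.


Min = 5, Max = 74
Range = 74 - 5 = 69
Scaled = (x - min) / (max - min)
= (10 - 5) / 69
= 5 / 69
= 0.0725

0.0725


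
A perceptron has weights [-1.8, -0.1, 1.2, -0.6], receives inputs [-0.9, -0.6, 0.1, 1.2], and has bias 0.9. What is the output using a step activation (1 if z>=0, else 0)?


z = w . x + b
= -1.8*-0.9 + -0.1*-0.6 + 1.2*0.1 + -0.6*1.2 + 0.9
= 1.62 + 0.06 + 0.12 + -0.72 + 0.9
= 1.08 + 0.9
= 1.98
Since z = 1.98 >= 0, output = 1

1


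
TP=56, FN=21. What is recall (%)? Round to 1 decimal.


Recall = TP / (TP + FN) * 100
= 56 / (56 + 21)
= 56 / 77
= 0.7273
= 72.7%

72.7


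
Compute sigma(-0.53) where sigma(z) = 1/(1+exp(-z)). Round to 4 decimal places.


sigmoid(z) = 1 / (1 + exp(-z))
exp(-(-0.53)) = exp(0.53) = 1.6989
1 + 1.6989 = 2.6989
1 / 2.6989 = 0.3705

0.3705


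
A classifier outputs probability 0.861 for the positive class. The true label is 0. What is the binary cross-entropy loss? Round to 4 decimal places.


For y=0: Loss = -log(1-p)
= -log(1 - 0.861)
= -log(0.139)
= -(-1.9733)
= 1.9733

1.9733


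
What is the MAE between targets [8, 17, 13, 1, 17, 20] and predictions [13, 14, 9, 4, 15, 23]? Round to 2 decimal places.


Absolute errors: [5, 3, 4, 3, 2, 3]
Sum of absolute errors = 20
MAE = 20 / 6 = 3.33

3.33


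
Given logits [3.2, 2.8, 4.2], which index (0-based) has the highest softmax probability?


Softmax is a monotonic transformation, so it preserves the argmax.
We need to find the index of the maximum logit.
Index 0: 3.2
Index 1: 2.8
Index 2: 4.2
Maximum logit = 4.2 at index 2

2


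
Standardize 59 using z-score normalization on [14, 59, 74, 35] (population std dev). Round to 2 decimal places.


Mean = (14 + 59 + 74 + 35) / 4 = 45.5
Variance = sum((x_i - mean)^2) / n = 524.25
Std = sqrt(524.25) = 22.8965
Z = (x - mean) / std
= (59 - 45.5) / 22.8965
= 13.5 / 22.8965
= 0.59

0.59


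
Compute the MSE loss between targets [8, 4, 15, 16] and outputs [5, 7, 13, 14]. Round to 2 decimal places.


Differences: [3, -3, 2, 2]
Squared errors: [9, 9, 4, 4]
Sum of squared errors = 26
MSE = 26 / 4 = 6.50

6.50


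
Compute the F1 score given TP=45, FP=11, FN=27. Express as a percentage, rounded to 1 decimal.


Precision = TP / (TP + FP) = 45 / 56 = 0.8036
Recall = TP / (TP + FN) = 45 / 72 = 0.625
F1 = 2 * P * R / (P + R)
= 2 * 0.8036 * 0.625 / (0.8036 + 0.625)
= 1.0045 / 1.4286
= 0.7031
As percentage: 70.3%

70.3


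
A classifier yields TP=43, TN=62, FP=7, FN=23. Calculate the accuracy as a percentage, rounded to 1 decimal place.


Accuracy = (TP + TN) / (TP + TN + FP + FN) * 100
= (43 + 62) / (43 + 62 + 7 + 23)
= 105 / 135
= 0.7778
= 77.8%

77.8


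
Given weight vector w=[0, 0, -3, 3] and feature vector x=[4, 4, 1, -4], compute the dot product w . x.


Element-wise products:
0 * 4 = 0
0 * 4 = 0
-3 * 1 = -3
3 * -4 = -12
Sum = 0 + 0 + -3 + -12
= -15

-15


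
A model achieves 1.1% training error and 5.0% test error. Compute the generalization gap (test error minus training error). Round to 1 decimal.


Generalization gap = test_error - train_error
= 5.0 - 1.1
= 3.9%
A moderate gap.

3.9


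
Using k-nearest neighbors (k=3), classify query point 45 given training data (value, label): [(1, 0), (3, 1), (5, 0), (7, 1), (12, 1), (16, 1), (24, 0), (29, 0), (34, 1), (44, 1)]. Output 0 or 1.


Distances from query 45:
Point 44 (class 1): distance = 1
Point 34 (class 1): distance = 11
Point 29 (class 0): distance = 16
K=3 nearest neighbors: classes = [1, 1, 0]
Votes for class 1: 2 / 3
Majority vote => class 1

1


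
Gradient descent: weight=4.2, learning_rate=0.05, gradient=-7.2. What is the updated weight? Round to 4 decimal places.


w_new = w_old - lr * gradient
= 4.2 - 0.05 * -7.2
= 4.2 - (-0.36)
= 4.5600

4.5600


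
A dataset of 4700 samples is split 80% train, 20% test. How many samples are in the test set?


Train samples = 4700 * 80% = 3760
Test samples = 4700 - 3760
= 940

940


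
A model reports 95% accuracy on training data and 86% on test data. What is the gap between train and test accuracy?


Gap = train_accuracy - test_accuracy
= 95 - 86
= 9%
This moderate gap may indicate mild overfitting.

9


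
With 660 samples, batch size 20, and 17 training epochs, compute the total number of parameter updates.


Iterations per epoch = 660 / 20 = 33
Total updates = iterations_per_epoch * epochs
= 33 * 17
= 561

561


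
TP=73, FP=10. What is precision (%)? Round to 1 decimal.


Precision = TP / (TP + FP) * 100
= 73 / (73 + 10)
= 73 / 83
= 0.8795
= 88.0%

88.0


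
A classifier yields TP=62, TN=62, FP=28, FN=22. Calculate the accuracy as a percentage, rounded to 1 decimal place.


Accuracy = (TP + TN) / (TP + TN + FP + FN) * 100
= (62 + 62) / (62 + 62 + 28 + 22)
= 124 / 174
= 0.7126
= 71.3%

71.3


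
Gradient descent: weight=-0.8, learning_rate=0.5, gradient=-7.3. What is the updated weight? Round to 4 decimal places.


w_new = w_old - lr * gradient
= -0.8 - 0.5 * -7.3
= -0.8 - (-3.65)
= 2.8500

2.8500


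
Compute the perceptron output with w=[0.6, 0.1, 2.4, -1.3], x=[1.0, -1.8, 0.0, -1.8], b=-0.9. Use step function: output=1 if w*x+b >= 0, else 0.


z = w . x + b
= 0.6*1.0 + 0.1*-1.8 + 2.4*0.0 + -1.3*-1.8 + -0.9
= 0.6 + -0.18 + 0.0 + 2.34 + -0.9
= 2.76 + -0.9
= 1.86
Since z = 1.86 >= 0, output = 1

1


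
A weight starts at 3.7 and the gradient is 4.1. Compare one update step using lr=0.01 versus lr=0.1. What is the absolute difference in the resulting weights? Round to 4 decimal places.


With lr=0.01: w_new = 3.7 - 0.01 * 4.1 = 3.659
With lr=0.1: w_new = 3.7 - 0.1 * 4.1 = 3.29
Absolute difference = |3.659 - 3.29|
= 0.3690

0.3690


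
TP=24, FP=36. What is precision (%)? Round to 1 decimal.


Precision = TP / (TP + FP) * 100
= 24 / (24 + 36)
= 24 / 60
= 0.4
= 40.0%

40.0


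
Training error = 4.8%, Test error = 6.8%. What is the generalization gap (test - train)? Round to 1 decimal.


Generalization gap = test_error - train_error
= 6.8 - 4.8
= 2.0%
A moderate gap.

2.0


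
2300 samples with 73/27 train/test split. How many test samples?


Train samples = 2300 * 73% = 1679
Test samples = 2300 - 1679
= 621

621


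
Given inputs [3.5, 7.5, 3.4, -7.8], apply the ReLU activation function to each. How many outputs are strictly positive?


ReLU(x) = max(0, x) for each element:
ReLU(3.5) = 3.5
ReLU(7.5) = 7.5
ReLU(3.4) = 3.4
ReLU(-7.8) = 0
Active neurons (>0): 3

3


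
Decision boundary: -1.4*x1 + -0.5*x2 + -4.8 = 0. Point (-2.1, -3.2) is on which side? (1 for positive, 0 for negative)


Compute -1.4 * -2.1 + -0.5 * -3.2 + -4.8
= 2.94 + 1.6 + -4.8
= -0.26
Since -0.26 < 0, the point is on the negative side.

0


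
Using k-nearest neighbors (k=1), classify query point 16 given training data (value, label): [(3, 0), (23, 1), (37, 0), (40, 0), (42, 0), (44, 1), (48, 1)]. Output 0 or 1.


Distances from query 16:
Point 23 (class 1): distance = 7
K=1 nearest neighbors: classes = [1]
Votes for class 1: 1 / 1
Majority vote => class 1

1


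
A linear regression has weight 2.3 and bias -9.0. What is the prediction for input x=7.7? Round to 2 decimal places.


y = 2.3 * 7.7 + (-9.0)
= 17.71 + (-9.0)
= 8.71

8.71


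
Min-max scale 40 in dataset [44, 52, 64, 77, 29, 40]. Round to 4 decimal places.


Min = 29, Max = 77
Range = 77 - 29 = 48
Scaled = (x - min) / (max - min)
= (40 - 29) / 48
= 11 / 48
= 0.2292

0.2292


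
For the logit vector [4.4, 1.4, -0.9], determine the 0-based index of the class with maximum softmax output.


Softmax is a monotonic transformation, so it preserves the argmax.
We need to find the index of the maximum logit.
Index 0: 4.4
Index 1: 1.4
Index 2: -0.9
Maximum logit = 4.4 at index 0

0


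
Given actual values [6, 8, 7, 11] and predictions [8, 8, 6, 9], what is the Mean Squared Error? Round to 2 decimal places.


Differences: [-2, 0, 1, 2]
Squared errors: [4, 0, 1, 4]
Sum of squared errors = 9
MSE = 9 / 4 = 2.25

2.25


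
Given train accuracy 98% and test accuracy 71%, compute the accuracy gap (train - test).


Gap = train_accuracy - test_accuracy
= 98 - 71
= 27%
This large gap strongly indicates overfitting.

27


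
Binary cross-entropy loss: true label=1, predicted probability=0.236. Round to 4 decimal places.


For y=1: Loss = -log(p)
= -log(0.236)
= -(-1.4439)
= 1.4439

1.4439


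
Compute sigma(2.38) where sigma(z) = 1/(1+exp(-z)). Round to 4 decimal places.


sigmoid(z) = 1 / (1 + exp(-z))
exp(-(2.38)) = exp(-2.38) = 0.0926
1 + 0.0926 = 1.0926
1 / 1.0926 = 0.9153

0.9153


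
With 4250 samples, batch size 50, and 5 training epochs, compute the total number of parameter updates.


Iterations per epoch = 4250 / 50 = 85
Total updates = iterations_per_epoch * epochs
= 85 * 5
= 425

425


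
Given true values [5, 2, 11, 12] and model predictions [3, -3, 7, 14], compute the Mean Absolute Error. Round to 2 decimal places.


Absolute errors: [2, 5, 4, 2]
Sum of absolute errors = 13
MAE = 13 / 4 = 3.25

3.25


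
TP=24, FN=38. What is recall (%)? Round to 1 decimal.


Recall = TP / (TP + FN) * 100
= 24 / (24 + 38)
= 24 / 62
= 0.3871
= 38.7%

38.7


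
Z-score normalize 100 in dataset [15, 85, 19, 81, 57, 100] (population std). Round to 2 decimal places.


Mean = (15 + 85 + 19 + 81 + 57 + 100) / 6 = 59.5
Variance = sum((x_i - mean)^2) / n = 1063.25
Std = sqrt(1063.25) = 32.6075
Z = (x - mean) / std
= (100 - 59.5) / 32.6075
= 40.5 / 32.6075
= 1.24

1.24


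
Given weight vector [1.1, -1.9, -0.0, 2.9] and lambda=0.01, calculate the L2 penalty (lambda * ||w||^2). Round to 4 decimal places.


Squaring each weight:
1.1^2 = 1.21
(-1.9)^2 = 3.61
(-0.0)^2 = 0.0
2.9^2 = 8.41
Sum of squares = 13.23
Penalty = 0.01 * 13.23 = 0.1323

0.1323


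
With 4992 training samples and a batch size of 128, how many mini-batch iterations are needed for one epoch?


Iterations per epoch = dataset_size / batch_size
= 4992 / 128
= 39

39


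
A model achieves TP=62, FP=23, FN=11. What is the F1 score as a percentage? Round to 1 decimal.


Precision = TP / (TP + FP) = 62 / 85 = 0.7294
Recall = TP / (TP + FN) = 62 / 73 = 0.8493
F1 = 2 * P * R / (P + R)
= 2 * 0.7294 * 0.8493 / (0.7294 + 0.8493)
= 1.239 / 1.5787
= 0.7848
As percentage: 78.5%

78.5


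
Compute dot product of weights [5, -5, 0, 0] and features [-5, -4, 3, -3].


Element-wise products:
5 * -5 = -25
-5 * -4 = 20
0 * 3 = 0
0 * -3 = 0
Sum = -25 + 20 + 0 + 0
= -5

-5


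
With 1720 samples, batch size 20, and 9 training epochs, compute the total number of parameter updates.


Iterations per epoch = 1720 / 20 = 86
Total updates = iterations_per_epoch * epochs
= 86 * 9
= 774

774


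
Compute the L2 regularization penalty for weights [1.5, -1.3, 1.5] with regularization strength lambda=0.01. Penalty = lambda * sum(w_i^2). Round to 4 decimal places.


Squaring each weight:
1.5^2 = 2.25
(-1.3)^2 = 1.69
1.5^2 = 2.25
Sum of squares = 6.19
Penalty = 0.01 * 6.19 = 0.0619

0.0619


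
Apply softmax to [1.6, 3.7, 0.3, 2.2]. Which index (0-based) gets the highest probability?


Softmax is a monotonic transformation, so it preserves the argmax.
We need to find the index of the maximum logit.
Index 0: 1.6
Index 1: 3.7
Index 2: 0.3
Index 3: 2.2
Maximum logit = 3.7 at index 1

1


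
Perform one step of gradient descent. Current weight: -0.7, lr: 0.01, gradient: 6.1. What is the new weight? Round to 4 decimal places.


w_new = w_old - lr * gradient
= -0.7 - 0.01 * 6.1
= -0.7 - (0.061)
= -0.7610

-0.7610


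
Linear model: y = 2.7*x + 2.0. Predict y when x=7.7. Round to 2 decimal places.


y = 2.7 * 7.7 + (2.0)
= 20.79 + (2.0)
= 22.79

22.79


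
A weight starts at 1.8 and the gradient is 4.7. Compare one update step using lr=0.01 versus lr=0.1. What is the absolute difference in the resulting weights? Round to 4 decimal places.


With lr=0.01: w_new = 1.8 - 0.01 * 4.7 = 1.753
With lr=0.1: w_new = 1.8 - 0.1 * 4.7 = 1.33
Absolute difference = |1.753 - 1.33|
= 0.4230

0.4230


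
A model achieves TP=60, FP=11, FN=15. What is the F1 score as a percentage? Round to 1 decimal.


Precision = TP / (TP + FP) = 60 / 71 = 0.8451
Recall = TP / (TP + FN) = 60 / 75 = 0.8
F1 = 2 * P * R / (P + R)
= 2 * 0.8451 * 0.8 / (0.8451 + 0.8)
= 1.3521 / 1.6451
= 0.8219
As percentage: 82.2%

82.2


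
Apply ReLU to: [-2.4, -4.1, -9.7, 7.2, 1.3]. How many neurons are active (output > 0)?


ReLU(x) = max(0, x) for each element:
ReLU(-2.4) = 0
ReLU(-4.1) = 0
ReLU(-9.7) = 0
ReLU(7.2) = 7.2
ReLU(1.3) = 1.3
Active neurons (>0): 2

2


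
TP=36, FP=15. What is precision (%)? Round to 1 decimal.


Precision = TP / (TP + FP) * 100
= 36 / (36 + 15)
= 36 / 51
= 0.7059
= 70.6%

70.6


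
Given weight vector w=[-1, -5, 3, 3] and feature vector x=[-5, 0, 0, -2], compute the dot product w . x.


Element-wise products:
-1 * -5 = 5
-5 * 0 = 0
3 * 0 = 0
3 * -2 = -6
Sum = 5 + 0 + 0 + -6
= -1

-1


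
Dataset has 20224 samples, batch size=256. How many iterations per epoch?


Iterations per epoch = dataset_size / batch_size
= 20224 / 256
= 79

79


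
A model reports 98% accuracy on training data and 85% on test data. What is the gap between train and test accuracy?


Gap = train_accuracy - test_accuracy
= 98 - 85
= 13%
This gap suggests the model is overfitting.

13


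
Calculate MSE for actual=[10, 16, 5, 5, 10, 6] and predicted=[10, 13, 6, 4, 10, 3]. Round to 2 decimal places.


Differences: [0, 3, -1, 1, 0, 3]
Squared errors: [0, 9, 1, 1, 0, 9]
Sum of squared errors = 20
MSE = 20 / 6 = 3.33

3.33


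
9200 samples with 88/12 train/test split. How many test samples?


Train samples = 9200 * 88% = 8096
Test samples = 9200 - 8096
= 1104

1104


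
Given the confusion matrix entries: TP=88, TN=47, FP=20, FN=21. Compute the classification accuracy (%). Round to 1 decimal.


Accuracy = (TP + TN) / (TP + TN + FP + FN) * 100
= (88 + 47) / (88 + 47 + 20 + 21)
= 135 / 176
= 0.767
= 76.7%

76.7


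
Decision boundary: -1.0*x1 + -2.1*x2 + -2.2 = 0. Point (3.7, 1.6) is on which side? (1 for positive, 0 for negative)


Compute -1.0 * 3.7 + -2.1 * 1.6 + -2.2
= -3.7 + -3.36 + -2.2
= -9.26
Since -9.26 < 0, the point is on the negative side.

0


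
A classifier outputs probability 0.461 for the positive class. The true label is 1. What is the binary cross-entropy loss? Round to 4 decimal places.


For y=1: Loss = -log(p)
= -log(0.461)
= -(-0.7744)
= 0.7744

0.7744


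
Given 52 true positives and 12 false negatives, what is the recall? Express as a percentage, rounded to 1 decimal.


Recall = TP / (TP + FN) * 100
= 52 / (52 + 12)
= 52 / 64
= 0.8125
= 81.3%

81.3


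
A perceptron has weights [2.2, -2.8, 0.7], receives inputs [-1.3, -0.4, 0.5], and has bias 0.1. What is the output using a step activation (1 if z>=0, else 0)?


z = w . x + b
= 2.2*-1.3 + -2.8*-0.4 + 0.7*0.5 + 0.1
= -2.86 + 1.12 + 0.35 + 0.1
= -1.39 + 0.1
= -1.29
Since z = -1.29 < 0, output = 0

0


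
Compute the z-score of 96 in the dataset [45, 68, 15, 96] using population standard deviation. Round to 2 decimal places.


Mean = (45 + 68 + 15 + 96) / 4 = 56.0
Variance = sum((x_i - mean)^2) / n = 886.5
Std = sqrt(886.5) = 29.7741
Z = (x - mean) / std
= (96 - 56.0) / 29.7741
= 40.0 / 29.7741
= 1.34

1.34


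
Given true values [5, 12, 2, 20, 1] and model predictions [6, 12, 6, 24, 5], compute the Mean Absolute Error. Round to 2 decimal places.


Absolute errors: [1, 0, 4, 4, 4]
Sum of absolute errors = 13
MAE = 13 / 5 = 2.60

2.60


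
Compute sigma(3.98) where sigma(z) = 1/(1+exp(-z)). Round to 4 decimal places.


sigmoid(z) = 1 / (1 + exp(-z))
exp(-(3.98)) = exp(-3.98) = 0.0187
1 + 0.0187 = 1.0187
1 / 1.0187 = 0.9817

0.9817


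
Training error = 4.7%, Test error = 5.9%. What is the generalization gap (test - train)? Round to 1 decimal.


Generalization gap = test_error - train_error
= 5.9 - 4.7
= 1.2%
A small gap suggests good generalization.

1.2


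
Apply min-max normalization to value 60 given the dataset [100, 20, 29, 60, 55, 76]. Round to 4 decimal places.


Min = 20, Max = 100
Range = 100 - 20 = 80
Scaled = (x - min) / (max - min)
= (60 - 20) / 80
= 40 / 80
= 0.5000

0.5000


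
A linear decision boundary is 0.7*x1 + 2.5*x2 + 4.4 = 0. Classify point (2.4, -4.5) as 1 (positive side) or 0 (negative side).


Compute 0.7 * 2.4 + 2.5 * -4.5 + 4.4
= 1.68 + -11.25 + 4.4
= -5.17
Since -5.17 < 0, the point is on the negative side.

0


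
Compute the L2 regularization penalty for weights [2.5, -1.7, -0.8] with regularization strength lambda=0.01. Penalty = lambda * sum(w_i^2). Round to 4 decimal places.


Squaring each weight:
2.5^2 = 6.25
(-1.7)^2 = 2.89
(-0.8)^2 = 0.64
Sum of squares = 9.78
Penalty = 0.01 * 9.78 = 0.0978

0.0978


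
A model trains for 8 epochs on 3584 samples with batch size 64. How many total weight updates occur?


Iterations per epoch = 3584 / 64 = 56
Total updates = iterations_per_epoch * epochs
= 56 * 8
= 448

448


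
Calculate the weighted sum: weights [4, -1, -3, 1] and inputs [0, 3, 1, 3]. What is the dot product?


Element-wise products:
4 * 0 = 0
-1 * 3 = -3
-3 * 1 = -3
1 * 3 = 3
Sum = 0 + -3 + -3 + 3
= -3

-3


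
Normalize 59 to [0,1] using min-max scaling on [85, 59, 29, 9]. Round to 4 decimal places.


Min = 9, Max = 85
Range = 85 - 9 = 76
Scaled = (x - min) / (max - min)
= (59 - 9) / 76
= 50 / 76
= 0.6579

0.6579


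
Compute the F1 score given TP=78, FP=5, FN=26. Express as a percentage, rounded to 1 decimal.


Precision = TP / (TP + FP) = 78 / 83 = 0.9398
Recall = TP / (TP + FN) = 78 / 104 = 0.75
F1 = 2 * P * R / (P + R)
= 2 * 0.9398 * 0.75 / (0.9398 + 0.75)
= 1.4096 / 1.6898
= 0.8342
As percentage: 83.4%

83.4


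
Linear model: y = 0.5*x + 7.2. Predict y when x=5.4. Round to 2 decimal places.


y = 0.5 * 5.4 + (7.2)
= 2.7 + (7.2)
= 9.90

9.90


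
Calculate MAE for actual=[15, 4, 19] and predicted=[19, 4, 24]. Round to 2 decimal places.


Absolute errors: [4, 0, 5]
Sum of absolute errors = 9
MAE = 9 / 3 = 3.00

3.00


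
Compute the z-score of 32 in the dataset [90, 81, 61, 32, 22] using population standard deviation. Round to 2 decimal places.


Mean = (90 + 81 + 61 + 32 + 22) / 5 = 57.2
Variance = sum((x_i - mean)^2) / n = 706.16
Std = sqrt(706.16) = 26.5737
Z = (x - mean) / std
= (32 - 57.2) / 26.5737
= -25.2 / 26.5737
= -0.95

-0.95


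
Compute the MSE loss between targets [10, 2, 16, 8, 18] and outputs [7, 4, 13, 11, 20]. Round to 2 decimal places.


Differences: [3, -2, 3, -3, -2]
Squared errors: [9, 4, 9, 9, 4]
Sum of squared errors = 35
MSE = 35 / 5 = 7.00

7.00
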